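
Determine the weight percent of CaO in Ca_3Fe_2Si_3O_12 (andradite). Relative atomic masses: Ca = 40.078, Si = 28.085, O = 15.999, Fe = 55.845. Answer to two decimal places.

33.11 wt%

Molar mass of Ca_3Fe_2Si_3O_12 = 3·40.078 + 2·55.845 + 3·28.085 + 12·15.999 = 508.167 g/mol.
Each formula unit contains 3 Ca, equivalent to 3/1 = 3.0000 mol CaO.
M(CaO) = 1×40.078 + 1×15.999 = 56.077 g/mol.
Mass of CaO per formula unit = 3.0000 × 56.077 = 168.231 g.
CaO wt% = 168.231 / 508.167 × 100 = 33.11%.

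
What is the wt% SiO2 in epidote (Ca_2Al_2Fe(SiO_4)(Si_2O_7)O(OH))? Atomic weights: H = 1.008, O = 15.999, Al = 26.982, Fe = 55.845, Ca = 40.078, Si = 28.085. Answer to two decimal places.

Molar mass of Ca_2Al_2Fe(SiO_4)(Si_2O_7)O(OH) = 2·40.078 + 2·26.982 + 1·55.845 + 3·28.085 + 13·15.999 + 1·1.008 = 483.215 g/mol.
Each formula unit contains 3 Si, equivalent to 3/1 = 3.0000 mol SiO2.
M(SiO2) = 1×28.085 + 2×15.999 = 60.083 g/mol.
Mass of SiO2 per formula unit = 3.0000 × 60.083 = 180.249 g.
SiO2 wt% = 180.249 / 483.215 × 100 = 37.30%.

37.30 wt%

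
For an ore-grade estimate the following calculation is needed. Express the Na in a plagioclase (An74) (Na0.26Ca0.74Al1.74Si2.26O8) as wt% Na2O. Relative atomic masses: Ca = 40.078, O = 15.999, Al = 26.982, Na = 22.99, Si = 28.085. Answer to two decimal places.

Molar mass of Na0.26Ca0.74Al1.74Si2.26O8 = 0.26*22.99 + 0.74*40.078 + 1.74*26.982 + 2.26*28.085 + 8*15.999 = 274.048 g/mol.
Each formula unit contains 0.26 Na, equivalent to 0.26/2 = 0.1300 mol Na2O.
M(Na2O) = 2×22.99 + 1×15.999 = 61.979 g/mol.
Mass of Na2O per formula unit = 0.1300 × 61.979 = 8.057 g.
Na2O wt% = 8.057 / 274.048 × 100 = 2.94%.

2.94 wt%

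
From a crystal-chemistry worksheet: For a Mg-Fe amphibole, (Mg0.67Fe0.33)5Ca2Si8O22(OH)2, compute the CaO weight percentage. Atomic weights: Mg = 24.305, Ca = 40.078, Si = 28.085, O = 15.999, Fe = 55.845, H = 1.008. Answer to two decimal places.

Formula mass = 864.394 g/mol.
2 Ca → 2.0000 mol CaO per formula unit; M(CaO) = 56.077, so CaO mass = 112.154 g.
112.154/864.394 × 100 = 12.97 wt%.

12.97 wt%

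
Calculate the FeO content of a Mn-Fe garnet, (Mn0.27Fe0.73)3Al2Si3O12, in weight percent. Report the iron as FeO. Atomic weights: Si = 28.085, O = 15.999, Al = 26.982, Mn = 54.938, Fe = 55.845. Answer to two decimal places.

M((Mn0.27Fe0.73)3Al2Si3O12) = 497.007 g/mol; M(FeO) = 71.844 g/mol.
Moles FeO per formula unit = 2.19 Fe ÷ 1 = 2.1900.
FeO fraction = (2.1900 × 71.844) / 497.007 = 157.338/497.007 = 0.3166.

31.66 wt%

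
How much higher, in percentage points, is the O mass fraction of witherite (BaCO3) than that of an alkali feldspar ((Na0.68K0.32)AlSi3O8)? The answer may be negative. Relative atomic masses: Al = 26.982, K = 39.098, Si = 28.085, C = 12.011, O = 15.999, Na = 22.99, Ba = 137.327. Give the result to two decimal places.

-23.55 percentage points

O in BaCO3: molar mass 197.335 g/mol; 3×15.999 = 47.997 g → 24.32 wt%.
O in (Na0.68K0.32)AlSi3O8: molar mass 267.374 g/mol; 8×15.999 = 127.992 g → 47.87 wt%.
Difference = 24.32 − 47.87 = -23.55 percentage points.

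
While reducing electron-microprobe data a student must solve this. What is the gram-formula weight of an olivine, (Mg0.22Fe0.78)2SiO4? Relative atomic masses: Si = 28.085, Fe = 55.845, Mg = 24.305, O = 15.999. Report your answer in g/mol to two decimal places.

Mg: 0.44 × 24.305 = 10.6942
Fe: 1.56 × 55.845 = 87.1182
Si: 1 × 28.085 = 28.0850
O: 4 × 15.999 = 63.9960
Summing the contributions gives the formula mass.

189.89 g/mol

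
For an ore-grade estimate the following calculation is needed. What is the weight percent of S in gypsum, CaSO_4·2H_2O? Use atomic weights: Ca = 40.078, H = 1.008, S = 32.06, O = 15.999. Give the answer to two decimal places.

18.62 wt%

Formula mass = 1*40.078 + 1*32.06 + 6*15.999 + 4*1.008 = 172.164 g/mol, of which 32.060 g is S.
So S makes up 32.060/172.164 = 0.1862 of the mass, i.e. 18.62%.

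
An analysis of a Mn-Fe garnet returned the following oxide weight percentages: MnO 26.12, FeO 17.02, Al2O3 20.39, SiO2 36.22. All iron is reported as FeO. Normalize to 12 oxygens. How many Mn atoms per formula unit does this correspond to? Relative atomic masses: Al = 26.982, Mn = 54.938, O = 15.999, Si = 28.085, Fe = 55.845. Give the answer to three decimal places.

26.12 wt% MnO ÷ 70.937 g/mol = 0.36821 mol, giving 0.36821 Mn and 0.36821 O.
17.02 wt% FeO ÷ 71.844 g/mol = 0.23690 mol, giving 0.23690 Fe and 0.23690 O.
20.39 wt% Al2O3 ÷ 101.961 g/mol = 0.19998 mol, giving 0.39996 Al and 0.59994 O.
36.22 wt% SiO2 ÷ 60.083 g/mol = 0.60283 mol, giving 0.60283 Si and 1.20566 O.
Oxygen sums to 2.41071; scaling by 12/2.41071 = 4.97779 puts the formula on 12 O.
Mn: 0.36821 × 4.97779 = 1.833 atoms per formula unit.

1.833 Mn apfu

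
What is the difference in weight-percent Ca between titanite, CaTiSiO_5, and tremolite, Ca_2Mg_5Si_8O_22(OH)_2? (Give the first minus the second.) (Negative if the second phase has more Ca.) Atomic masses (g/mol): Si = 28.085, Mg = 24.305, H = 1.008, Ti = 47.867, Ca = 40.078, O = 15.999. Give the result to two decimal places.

First mineral: 40.078 g Ca in 196.025 g formula = 20.45 wt% Ca.
Second mineral: 80.156 g Ca in 812.353 g formula = 9.87 wt% Ca.
20.45% − 9.87% gives a difference of 10.58 percentage points.

10.58 percentage points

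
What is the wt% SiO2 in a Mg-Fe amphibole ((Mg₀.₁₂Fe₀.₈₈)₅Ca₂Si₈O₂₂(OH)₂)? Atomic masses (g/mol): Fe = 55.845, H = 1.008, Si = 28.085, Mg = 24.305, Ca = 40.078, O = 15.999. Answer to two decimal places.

Formula mass = 951.129 g/mol.
8 Si → 8.0000 mol SiO2 per formula unit; M(SiO2) = 60.083, so SiO2 mass = 480.664 g.
480.664/951.129 × 100 = 50.54 wt%.

50.54 wt%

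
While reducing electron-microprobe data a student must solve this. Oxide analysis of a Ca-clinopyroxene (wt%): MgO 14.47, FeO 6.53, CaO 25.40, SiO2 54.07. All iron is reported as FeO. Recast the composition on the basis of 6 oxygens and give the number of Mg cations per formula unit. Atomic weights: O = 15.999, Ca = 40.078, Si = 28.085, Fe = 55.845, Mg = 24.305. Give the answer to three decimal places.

0.797 Mg apfu

14.47 wt% MgO ÷ 40.304 g/mol = 0.35902 mol, giving 0.35902 Mg and 0.35902 O.
6.53 wt% FeO ÷ 71.844 g/mol = 0.09089 mol, giving 0.09089 Fe and 0.09089 O.
25.40 wt% CaO ÷ 56.077 g/mol = 0.45295 mol, giving 0.45295 Ca and 0.45295 O.
54.07 wt% SiO2 ÷ 60.083 g/mol = 0.89992 mol, giving 0.89992 Si and 1.79984 O.
Oxygen sums to 2.70270; scaling by 6/2.70270 = 2.22000 puts the formula on 6 O.
Mg: 0.35902 × 2.22000 = 0.797 atoms per formula unit.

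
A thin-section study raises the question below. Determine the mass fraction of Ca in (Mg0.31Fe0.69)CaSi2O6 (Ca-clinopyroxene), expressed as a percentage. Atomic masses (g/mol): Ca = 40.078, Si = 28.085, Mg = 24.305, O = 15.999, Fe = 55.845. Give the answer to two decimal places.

Formula mass = 0.31*24.305 + 0.69*55.845 + 1*40.078 + 2*28.085 + 6*15.999 = 238.310 g/mol, of which 40.078 g is Ca.
So Ca makes up 40.078/238.310 = 0.1682 of the mass, i.e. 16.82%.

16.82 mass %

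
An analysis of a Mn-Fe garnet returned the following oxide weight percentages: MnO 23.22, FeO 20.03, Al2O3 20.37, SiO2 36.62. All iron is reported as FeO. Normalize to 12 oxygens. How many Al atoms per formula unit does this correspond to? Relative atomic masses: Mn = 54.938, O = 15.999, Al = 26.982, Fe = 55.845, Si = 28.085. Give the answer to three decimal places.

1.978 Al apfu

MnO (M=70.937): mol = 0.32733; Mn = 0.32733, O = 0.32733.
FeO (M=71.844): mol = 0.27880; Fe = 0.27880, O = 0.27880.
Al2O3 (M=101.961): mol = 0.19978; Al = 0.39956, O = 0.59934.
SiO2 (M=60.083): mol = 0.60949; Si = 0.60949, O = 1.21898.
ΣO = 2.42445; factor = 12/ΣO = 4.94958.
Al apfu = 0.39956 × 4.94958 = 1.978.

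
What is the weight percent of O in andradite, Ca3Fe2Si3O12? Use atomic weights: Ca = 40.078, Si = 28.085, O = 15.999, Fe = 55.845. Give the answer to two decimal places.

Molar mass of Ca3Fe2Si3O12: 3·40.078 + 2·55.845 + 3·28.085 + 12·15.999 = 508.167 g/mol.
Mass of O per formula unit: 12 × 15.999 = 191.988 g.
Weight fraction O = 191.988 / 508.167 = 0.3778.

37.78 wt%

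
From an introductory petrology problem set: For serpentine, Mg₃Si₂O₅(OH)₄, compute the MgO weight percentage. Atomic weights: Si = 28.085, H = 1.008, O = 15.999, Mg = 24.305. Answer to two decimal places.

M(Mg₃Si₂O₅(OH)₄) = 277.108 g/mol; M(MgO) = 40.304 g/mol.
Moles MgO per formula unit = 3 Mg ÷ 1 = 3.0000.
MgO fraction = (3.0000 × 40.304) / 277.108 = 120.912/277.108 = 0.4363.

43.63 wt%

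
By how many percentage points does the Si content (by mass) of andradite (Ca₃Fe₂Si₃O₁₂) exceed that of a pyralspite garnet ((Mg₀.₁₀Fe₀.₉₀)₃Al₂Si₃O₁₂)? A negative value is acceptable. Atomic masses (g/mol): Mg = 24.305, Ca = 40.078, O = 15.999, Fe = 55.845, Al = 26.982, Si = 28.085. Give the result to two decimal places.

-0.68 percentage points

Si in Ca₃Fe₂Si₃O₁₂: molar mass 508.167 g/mol; 3×28.085 = 84.255 g → 16.58 wt%.
Si in (Mg₀.₁₀Fe₀.₉₀)₃Al₂Si₃O₁₂: molar mass 488.280 g/mol; 3×28.085 = 84.255 g → 17.26 wt%.
Difference = 16.58 − 17.26 = -0.68 percentage points.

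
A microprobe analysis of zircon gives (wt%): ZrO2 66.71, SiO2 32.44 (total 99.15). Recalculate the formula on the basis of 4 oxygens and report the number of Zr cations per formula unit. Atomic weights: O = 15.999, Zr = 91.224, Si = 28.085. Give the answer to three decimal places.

1.001 Zr apfu

ZrO2: 66.71/123.222 = 0.54138 mol → 0.54138 mol Zr, 1.08276 mol O.
SiO2: 32.44/60.083 = 0.53992 mol → 0.53992 mol Si, 1.07984 mol O.
Total oxygen = 2.16260 mol. Normalization factor = 4/2.16260 = 1.84963.
Zr per 4 O = 0.54138 × 1.84963 = 1.001.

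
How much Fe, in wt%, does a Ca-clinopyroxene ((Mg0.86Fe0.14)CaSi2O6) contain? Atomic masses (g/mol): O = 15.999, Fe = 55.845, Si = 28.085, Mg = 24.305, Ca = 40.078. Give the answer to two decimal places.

M((Mg0.86Fe0.14)CaSi2O6) = 220.963 g/mol.
Fe contributes 0.14 × 55.845 = 7.818 g per mole.
7.818/220.963 = 0.0354 → 3.54%.

3.54 wt%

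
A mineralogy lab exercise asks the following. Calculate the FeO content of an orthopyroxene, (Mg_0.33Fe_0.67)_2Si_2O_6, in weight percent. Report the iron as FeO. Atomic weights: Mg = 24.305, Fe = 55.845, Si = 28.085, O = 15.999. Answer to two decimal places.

39.61 wt%

M((Mg_0.33Fe_0.67)_2Si_2O_6) = 243.038 g/mol; M(FeO) = 71.844 g/mol.
Moles FeO per formula unit = 1.34 Fe ÷ 1 = 1.3400.
FeO fraction = (1.3400 × 71.844) / 243.038 = 96.271/243.038 = 0.3961.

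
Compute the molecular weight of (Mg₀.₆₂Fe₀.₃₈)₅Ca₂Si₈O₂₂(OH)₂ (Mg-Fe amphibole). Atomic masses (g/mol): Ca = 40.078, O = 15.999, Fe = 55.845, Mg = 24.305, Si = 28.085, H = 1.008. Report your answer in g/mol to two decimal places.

872.28 g/mol

M = 3.10·24.305 + 1.90·55.845 + 2·40.078 + 8·28.085 + 24·15.999 + 2·1.008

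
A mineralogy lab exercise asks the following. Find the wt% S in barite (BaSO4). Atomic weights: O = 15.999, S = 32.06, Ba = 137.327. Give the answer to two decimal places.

13.74 mass %

Molar mass of BaSO4: 1·137.327 + 1·32.06 + 4·15.999 = 233.383 g/mol.
Mass of S per formula unit: 1 × 32.06 = 32.060 g.
Weight fraction S = 32.060 / 233.383 = 0.1374.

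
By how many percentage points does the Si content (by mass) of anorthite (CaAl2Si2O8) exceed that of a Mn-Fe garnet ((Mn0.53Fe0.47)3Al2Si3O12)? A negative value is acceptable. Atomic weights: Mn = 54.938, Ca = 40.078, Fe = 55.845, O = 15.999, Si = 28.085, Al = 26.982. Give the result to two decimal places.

M(CaAl2Si2O8) = 278.204 g/mol, so wt% Si = 56.170/278.204 × 100 = 20.19%.
M((Mn0.53Fe0.47)3Al2Si3O12) = 496.300 g/mol, so wt% Si = 84.255/496.300 × 100 = 16.98%.
20.19 − 16.98 = 3.21 pp.

3.21 percentage points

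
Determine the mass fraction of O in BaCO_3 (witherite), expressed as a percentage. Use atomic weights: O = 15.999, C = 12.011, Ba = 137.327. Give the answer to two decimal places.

Formula mass = 1×137.327 + 1×12.011 + 3×15.999 = 197.335 g/mol, of which 47.997 g is O.
So O makes up 47.997/197.335 = 0.2432 of the mass, i.e. 24.32%.

24.32 wt%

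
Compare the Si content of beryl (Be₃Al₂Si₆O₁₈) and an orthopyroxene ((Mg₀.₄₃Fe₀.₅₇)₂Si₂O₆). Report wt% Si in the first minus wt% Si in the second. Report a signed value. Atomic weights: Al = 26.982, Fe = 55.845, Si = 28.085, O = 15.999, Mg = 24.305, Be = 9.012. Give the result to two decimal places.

M(Be₃Al₂Si₆O₁₈) = 537.492 g/mol, so wt% Si = 168.510/537.492 × 100 = 31.35%.
M((Mg₀.₄₃Fe₀.₅₇)₂Si₂O₆) = 236.730 g/mol, so wt% Si = 56.170/236.730 × 100 = 23.73%.
31.35 − 23.73 = 7.62 pp.

7.62 percentage points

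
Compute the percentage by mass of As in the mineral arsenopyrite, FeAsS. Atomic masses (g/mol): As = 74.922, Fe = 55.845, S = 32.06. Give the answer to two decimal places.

M(FeAsS) = 162.827 g/mol.
As contributes 1 × 74.922 = 74.922 g per mole.
74.922/162.827 = 0.4601 → 46.01%.

46.01 mass %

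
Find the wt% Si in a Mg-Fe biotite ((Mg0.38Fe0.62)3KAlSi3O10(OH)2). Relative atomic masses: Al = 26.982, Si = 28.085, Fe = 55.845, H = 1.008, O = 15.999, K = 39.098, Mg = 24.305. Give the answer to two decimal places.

Molar mass of (Mg0.38Fe0.62)3KAlSi3O10(OH)2: 1.14*24.305 + 1.86*55.845 + 1*39.098 + 1*26.982 + 3*28.085 + 12*15.999 + 2*1.008 = 475.918 g/mol.
Mass of Si per formula unit: 3 × 28.085 = 84.255 g.
Weight fraction Si = 84.255 / 475.918 = 0.1770.

17.70 wt%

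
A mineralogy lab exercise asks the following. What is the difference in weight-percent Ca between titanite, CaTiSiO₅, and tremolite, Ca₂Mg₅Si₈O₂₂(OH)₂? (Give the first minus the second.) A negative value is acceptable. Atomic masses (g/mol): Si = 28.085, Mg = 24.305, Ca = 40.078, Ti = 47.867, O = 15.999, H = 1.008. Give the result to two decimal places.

First mineral: 40.078 g Ca in 196.025 g formula = 20.45 wt% Ca.
Second mineral: 80.156 g Ca in 812.353 g formula = 9.87 wt% Ca.
20.45% − 9.87% gives a difference of 10.58 percentage points.

10.58 percentage points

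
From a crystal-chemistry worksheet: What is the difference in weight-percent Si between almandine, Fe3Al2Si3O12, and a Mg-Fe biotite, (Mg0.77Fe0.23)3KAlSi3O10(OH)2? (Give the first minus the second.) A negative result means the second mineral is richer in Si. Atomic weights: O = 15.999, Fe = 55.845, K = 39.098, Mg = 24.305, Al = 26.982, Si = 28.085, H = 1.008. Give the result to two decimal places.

-2.26 percentage points

First mineral: 84.255 g Si in 497.742 g formula = 16.93 wt% Si.
Second mineral: 84.255 g Si in 439.017 g formula = 19.19 wt% Si.
16.93% − 19.19% gives a difference of -2.26 percentage points.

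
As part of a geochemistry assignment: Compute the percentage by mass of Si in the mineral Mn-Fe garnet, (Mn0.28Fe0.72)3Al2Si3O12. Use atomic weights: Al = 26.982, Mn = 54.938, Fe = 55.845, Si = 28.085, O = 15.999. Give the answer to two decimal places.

Formula mass = 0.84·54.938 + 2.16·55.845 + 2·26.982 + 3·28.085 + 12·15.999 = 496.980 g/mol, of which 84.255 g is Si.
So Si makes up 84.255/496.980 = 0.1695 of the mass, i.e. 16.95%.

16.95 wt%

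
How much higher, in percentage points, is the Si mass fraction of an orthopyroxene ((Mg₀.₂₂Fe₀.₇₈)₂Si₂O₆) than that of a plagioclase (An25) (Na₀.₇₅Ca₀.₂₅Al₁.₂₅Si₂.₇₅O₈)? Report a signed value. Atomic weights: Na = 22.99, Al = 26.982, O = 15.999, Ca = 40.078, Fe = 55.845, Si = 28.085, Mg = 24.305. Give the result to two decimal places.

M((Mg₀.₂₂Fe₀.₇₈)₂Si₂O₆) = 249.976 g/mol, so wt% Si = 56.170/249.976 × 100 = 22.47%.
M(Na₀.₇₅Ca₀.₂₅Al₁.₂₅Si₂.₇₅O₈) = 266.215 g/mol, so wt% Si = 77.234/266.215 × 100 = 29.01%.
22.47 − 29.01 = -6.54 pp.

-6.54 percentage points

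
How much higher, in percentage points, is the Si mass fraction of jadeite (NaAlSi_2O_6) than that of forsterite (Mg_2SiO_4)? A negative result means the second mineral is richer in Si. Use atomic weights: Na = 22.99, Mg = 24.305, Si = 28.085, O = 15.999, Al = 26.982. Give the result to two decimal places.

First mineral: 56.170 g Si in 202.136 g formula = 27.79 wt% Si.
Second mineral: 28.085 g Si in 140.691 g formula = 19.96 wt% Si.
27.79% − 19.96% gives a difference of 7.83 percentage points.

7.83 percentage points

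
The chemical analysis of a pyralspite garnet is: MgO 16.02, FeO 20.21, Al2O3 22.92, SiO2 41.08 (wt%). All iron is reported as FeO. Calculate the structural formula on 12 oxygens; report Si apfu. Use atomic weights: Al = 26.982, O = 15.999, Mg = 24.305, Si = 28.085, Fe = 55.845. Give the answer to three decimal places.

MgO: 16.02/40.304 = 0.39748 mol → 0.39748 mol Mg, 0.39748 mol O.
FeO: 20.21/71.844 = 0.28130 mol → 0.28130 mol Fe, 0.28130 mol O.
Al2O3: 22.92/101.961 = 0.22479 mol → 0.44958 mol Al, 0.67437 mol O.
SiO2: 41.08/60.083 = 0.68372 mol → 0.68372 mol Si, 1.36744 mol O.
Total oxygen = 2.72059 mol. Normalization factor = 12/2.72059 = 4.41081.
Si per 12 O = 0.68372 × 4.41081 = 3.016.

3.016 Si apfu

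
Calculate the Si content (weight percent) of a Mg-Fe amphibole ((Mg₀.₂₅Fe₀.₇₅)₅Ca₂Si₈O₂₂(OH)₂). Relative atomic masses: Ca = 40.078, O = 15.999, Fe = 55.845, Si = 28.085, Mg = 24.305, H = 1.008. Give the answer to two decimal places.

Molar mass of (Mg₀.₂₅Fe₀.₇₅)₅Ca₂Si₈O₂₂(OH)₂: 1.25*24.305 + 3.75*55.845 + 2*40.078 + 8*28.085 + 24*15.999 + 2*1.008 = 930.628 g/mol.
Mass of Si per formula unit: 8 × 28.085 = 224.680 g.
Weight fraction Si = 224.680 / 930.628 = 0.2414.

24.14 weight percent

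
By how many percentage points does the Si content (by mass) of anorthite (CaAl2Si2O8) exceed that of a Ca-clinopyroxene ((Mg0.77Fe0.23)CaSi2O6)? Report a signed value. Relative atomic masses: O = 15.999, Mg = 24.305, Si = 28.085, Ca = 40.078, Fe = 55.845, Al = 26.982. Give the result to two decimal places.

M(CaAl2Si2O8) = 278.204 g/mol, so wt% Si = 56.170/278.204 × 100 = 20.19%.
M((Mg0.77Fe0.23)CaSi2O6) = 223.801 g/mol, so wt% Si = 56.170/223.801 × 100 = 25.10%.
20.19 − 25.10 = -4.91 pp.

-4.91 percentage points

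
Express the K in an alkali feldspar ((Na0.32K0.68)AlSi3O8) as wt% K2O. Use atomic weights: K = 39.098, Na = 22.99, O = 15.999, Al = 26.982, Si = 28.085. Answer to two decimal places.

M((Na0.32K0.68)AlSi3O8) = 273.172 g/mol; M(K2O) = 94.195 g/mol.
Moles K2O per formula unit = 0.68 K ÷ 2 = 0.3400.
K2O fraction = (0.3400 × 94.195) / 273.172 = 32.026/273.172 = 0.1172.

11.72 wt%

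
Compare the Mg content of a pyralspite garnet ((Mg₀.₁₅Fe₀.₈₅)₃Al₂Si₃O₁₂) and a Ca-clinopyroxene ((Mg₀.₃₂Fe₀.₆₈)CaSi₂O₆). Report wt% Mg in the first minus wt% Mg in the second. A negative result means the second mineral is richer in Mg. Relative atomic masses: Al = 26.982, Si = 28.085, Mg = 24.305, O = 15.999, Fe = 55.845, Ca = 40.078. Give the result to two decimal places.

First mineral: 10.937 g Mg in 483.549 g formula = 2.26 wt% Mg.
Second mineral: 7.778 g Mg in 237.994 g formula = 3.27 wt% Mg.
2.26% − 3.27% gives a difference of -1.01 percentage points.

-1.01 percentage points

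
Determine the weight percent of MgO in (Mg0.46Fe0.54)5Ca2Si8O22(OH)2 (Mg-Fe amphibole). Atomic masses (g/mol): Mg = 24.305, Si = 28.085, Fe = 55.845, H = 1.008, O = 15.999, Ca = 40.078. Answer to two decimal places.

10.33 wt%

Molar mass of (Mg0.46Fe0.54)5Ca2Si8O22(OH)2 = 2.30×24.305 + 2.70×55.845 + 2×40.078 + 8×28.085 + 24×15.999 + 2×1.008 = 897.511 g/mol.
Each formula unit contains 2.30 Mg, equivalent to 2.30/1 = 2.3000 mol MgO.
M(MgO) = 1×24.305 + 1×15.999 = 40.304 g/mol.
Mass of MgO per formula unit = 2.3000 × 40.304 = 92.699 g.
MgO wt% = 92.699 / 897.511 × 100 = 10.33%.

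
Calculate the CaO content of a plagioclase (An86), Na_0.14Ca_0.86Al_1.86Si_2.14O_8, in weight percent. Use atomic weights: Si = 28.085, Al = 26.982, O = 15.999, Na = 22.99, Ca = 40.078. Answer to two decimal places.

17.48 wt%

M(Na_0.14Ca_0.86Al_1.86Si_2.14O_8) = 275.966 g/mol; M(CaO) = 56.077 g/mol.
Moles CaO per formula unit = 0.86 Ca ÷ 1 = 0.8600.
CaO fraction = (0.8600 × 56.077) / 275.966 = 48.226/275.966 = 0.1748.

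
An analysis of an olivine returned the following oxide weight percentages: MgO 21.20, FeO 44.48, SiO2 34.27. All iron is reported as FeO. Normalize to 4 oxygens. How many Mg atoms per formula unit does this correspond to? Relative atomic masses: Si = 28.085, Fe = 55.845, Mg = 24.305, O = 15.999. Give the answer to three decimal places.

MgO (M=40.304): mol = 0.52600; Mg = 0.52600, O = 0.52600.
FeO (M=71.844): mol = 0.61912; Fe = 0.61912, O = 0.61912.
SiO2 (M=60.083): mol = 0.57038; Si = 0.57038, O = 1.14076.
ΣO = 2.28588; factor = 4/ΣO = 1.74987.
Mg apfu = 0.52600 × 1.74987 = 0.920.

0.920 Mg apfu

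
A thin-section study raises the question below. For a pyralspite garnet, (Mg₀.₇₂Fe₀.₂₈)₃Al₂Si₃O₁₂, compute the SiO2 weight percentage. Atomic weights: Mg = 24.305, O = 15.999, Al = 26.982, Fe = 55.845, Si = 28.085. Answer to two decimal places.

Molar mass of (Mg₀.₇₂Fe₀.₂₈)₃Al₂Si₃O₁₂ = 2.16·24.305 + 0.84·55.845 + 2·26.982 + 3·28.085 + 12·15.999 = 429.616 g/mol.
Each formula unit contains 3 Si, equivalent to 3/1 = 3.0000 mol SiO2.
M(SiO2) = 1×28.085 + 2×15.999 = 60.083 g/mol.
Mass of SiO2 per formula unit = 3.0000 × 60.083 = 180.249 g.
SiO2 wt% = 180.249 / 429.616 × 100 = 41.96%.

41.96 wt%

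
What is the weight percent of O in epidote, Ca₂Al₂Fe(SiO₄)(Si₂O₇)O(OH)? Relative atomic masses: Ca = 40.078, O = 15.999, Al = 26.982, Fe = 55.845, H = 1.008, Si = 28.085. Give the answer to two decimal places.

43.04 wt%

M(Ca₂Al₂Fe(SiO₄)(Si₂O₇)O(OH)) = 483.215 g/mol.
O contributes 13 × 15.999 = 207.987 g per mole.
207.987/483.215 = 0.4304 → 43.04%.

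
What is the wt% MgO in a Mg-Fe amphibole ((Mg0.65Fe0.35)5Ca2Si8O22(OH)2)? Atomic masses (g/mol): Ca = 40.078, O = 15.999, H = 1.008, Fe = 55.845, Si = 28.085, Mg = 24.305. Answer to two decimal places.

Molar mass of (Mg0.65Fe0.35)5Ca2Si8O22(OH)2 = 3.25·24.305 + 1.75·55.845 + 2·40.078 + 8·28.085 + 24·15.999 + 2·1.008 = 867.548 g/mol.
Each formula unit contains 3.25 Mg, equivalent to 3.25/1 = 3.2500 mol MgO.
M(MgO) = 1×24.305 + 1×15.999 = 40.304 g/mol.
Mass of MgO per formula unit = 3.2500 × 40.304 = 130.988 g.
MgO wt% = 130.988 / 867.548 × 100 = 15.10%.

15.10 wt%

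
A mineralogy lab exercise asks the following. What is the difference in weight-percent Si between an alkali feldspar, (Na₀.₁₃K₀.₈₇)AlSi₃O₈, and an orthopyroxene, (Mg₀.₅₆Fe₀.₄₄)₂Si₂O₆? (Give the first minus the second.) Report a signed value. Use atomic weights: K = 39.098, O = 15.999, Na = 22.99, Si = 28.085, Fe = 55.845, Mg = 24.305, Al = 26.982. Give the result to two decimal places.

5.92 percentage points

M((Na₀.₁₃K₀.₈₇)AlSi₃O₈) = 276.233 g/mol, so wt% Si = 84.255/276.233 × 100 = 30.50%.
M((Mg₀.₅₆Fe₀.₄₄)₂Si₂O₆) = 228.529 g/mol, so wt% Si = 56.170/228.529 × 100 = 24.58%.
30.50 − 24.58 = 5.92 pp.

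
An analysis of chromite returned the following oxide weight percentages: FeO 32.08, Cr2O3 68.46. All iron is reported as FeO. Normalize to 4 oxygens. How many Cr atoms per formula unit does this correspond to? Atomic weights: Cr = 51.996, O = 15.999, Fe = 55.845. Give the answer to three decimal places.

FeO (M=71.844): mol = 0.44652; Fe = 0.44652, O = 0.44652.
Cr2O3 (M=151.989): mol = 0.45043; Cr = 0.90086, O = 1.35129.
ΣO = 1.79781; factor = 4/ΣO = 2.22493.
Cr apfu = 0.90086 × 2.22493 = 2.004.

2.004 Cr apfu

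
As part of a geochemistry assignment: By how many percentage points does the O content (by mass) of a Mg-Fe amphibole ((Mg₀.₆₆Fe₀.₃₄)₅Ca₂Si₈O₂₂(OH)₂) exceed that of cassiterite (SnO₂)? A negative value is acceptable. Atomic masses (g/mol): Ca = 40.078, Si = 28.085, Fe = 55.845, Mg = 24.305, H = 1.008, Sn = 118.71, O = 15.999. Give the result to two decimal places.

23.11 percentage points

M((Mg₀.₆₆Fe₀.₃₄)₅Ca₂Si₈O₂₂(OH)₂) = 865.971 g/mol, so wt% O = 383.976/865.971 × 100 = 44.34%.
M(SnO₂) = 150.708 g/mol, so wt% O = 31.998/150.708 × 100 = 21.23%.
44.34 − 21.23 = 23.11 pp.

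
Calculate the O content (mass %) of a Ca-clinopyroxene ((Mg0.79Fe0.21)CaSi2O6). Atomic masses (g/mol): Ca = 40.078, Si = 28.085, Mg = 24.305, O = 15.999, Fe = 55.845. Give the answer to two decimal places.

M((Mg0.79Fe0.21)CaSi2O6) = 223.170 g/mol.
O contributes 6 × 15.999 = 95.994 g per mole.
95.994/223.170 = 0.4301 → 43.01%.

43.01 mass %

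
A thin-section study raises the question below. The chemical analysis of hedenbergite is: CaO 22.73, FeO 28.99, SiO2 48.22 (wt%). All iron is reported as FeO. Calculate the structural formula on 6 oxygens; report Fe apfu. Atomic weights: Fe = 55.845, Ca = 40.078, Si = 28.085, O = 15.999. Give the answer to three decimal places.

CaO: 22.73/56.077 = 0.40534 mol → 0.40534 mol Ca, 0.40534 mol O.
FeO: 28.99/71.844 = 0.40351 mol → 0.40351 mol Fe, 0.40351 mol O.
SiO2: 48.22/60.083 = 0.80256 mol → 0.80256 mol Si, 1.60512 mol O.
Total oxygen = 2.41397 mol. Normalization factor = 6/2.41397 = 2.48553.
Fe per 6 O = 0.40351 × 2.48553 = 1.003.

1.003 Fe apfu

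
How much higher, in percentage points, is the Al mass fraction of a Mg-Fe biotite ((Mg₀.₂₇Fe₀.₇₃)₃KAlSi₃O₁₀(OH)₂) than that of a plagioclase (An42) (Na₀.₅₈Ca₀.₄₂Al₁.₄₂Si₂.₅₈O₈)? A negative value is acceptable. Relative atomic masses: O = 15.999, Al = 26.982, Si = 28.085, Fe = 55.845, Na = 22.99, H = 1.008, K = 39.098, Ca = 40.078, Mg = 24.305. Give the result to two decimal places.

-8.70 percentage points

M((Mg₀.₂₇Fe₀.₇₃)₃KAlSi₃O₁₀(OH)₂) = 486.327 g/mol, so wt% Al = 26.982/486.327 × 100 = 5.55%.
M(Na₀.₅₈Ca₀.₄₂Al₁.₄₂Si₂.₅₈O₈) = 268.933 g/mol, so wt% Al = 38.314/268.933 × 100 = 14.25%.
5.55 − 14.25 = -8.70 pp.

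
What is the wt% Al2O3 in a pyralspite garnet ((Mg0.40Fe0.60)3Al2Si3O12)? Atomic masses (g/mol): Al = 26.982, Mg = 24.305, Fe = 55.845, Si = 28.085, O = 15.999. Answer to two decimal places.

22.17 wt%

M((Mg0.40Fe0.60)3Al2Si3O12) = 459.894 g/mol; M(Al2O3) = 101.961 g/mol.
Moles Al2O3 per formula unit = 2 Al ÷ 2 = 1.0000.
Al2O3 fraction = (1.0000 × 101.961) / 459.894 = 101.961/459.894 = 0.2217.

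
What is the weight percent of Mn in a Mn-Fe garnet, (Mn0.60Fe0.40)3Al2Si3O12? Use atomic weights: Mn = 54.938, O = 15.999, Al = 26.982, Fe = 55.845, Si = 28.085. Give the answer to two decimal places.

19.93 mass %

Formula mass = 1.80*54.938 + 1.20*55.845 + 2*26.982 + 3*28.085 + 12*15.999 = 496.109 g/mol, of which 98.888 g is Mn.
So Mn makes up 98.888/496.109 = 0.1993 of the mass, i.e. 19.93%.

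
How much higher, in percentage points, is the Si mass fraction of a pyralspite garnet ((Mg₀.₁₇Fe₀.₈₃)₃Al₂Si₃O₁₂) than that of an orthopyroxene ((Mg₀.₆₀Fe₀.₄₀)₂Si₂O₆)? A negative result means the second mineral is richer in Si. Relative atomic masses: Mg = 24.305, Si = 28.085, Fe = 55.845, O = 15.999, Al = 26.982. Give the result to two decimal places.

-7.36 percentage points

Si in (Mg₀.₁₇Fe₀.₈₃)₃Al₂Si₃O₁₂: molar mass 481.657 g/mol; 3×28.085 = 84.255 g → 17.49 wt%.
Si in (Mg₀.₆₀Fe₀.₄₀)₂Si₂O₆: molar mass 226.006 g/mol; 2×28.085 = 56.170 g → 24.85 wt%.
Difference = 17.49 − 24.85 = -7.36 percentage points.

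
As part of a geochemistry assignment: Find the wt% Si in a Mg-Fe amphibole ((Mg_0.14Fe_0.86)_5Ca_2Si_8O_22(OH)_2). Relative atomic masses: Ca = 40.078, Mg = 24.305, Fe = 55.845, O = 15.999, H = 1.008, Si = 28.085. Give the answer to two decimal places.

23.70 wt%

M((Mg_0.14Fe_0.86)_5Ca_2Si_8O_22(OH)_2) = 947.975 g/mol.
Si contributes 8 × 28.085 = 224.680 g per mole.
224.680/947.975 = 0.2370 → 23.70%.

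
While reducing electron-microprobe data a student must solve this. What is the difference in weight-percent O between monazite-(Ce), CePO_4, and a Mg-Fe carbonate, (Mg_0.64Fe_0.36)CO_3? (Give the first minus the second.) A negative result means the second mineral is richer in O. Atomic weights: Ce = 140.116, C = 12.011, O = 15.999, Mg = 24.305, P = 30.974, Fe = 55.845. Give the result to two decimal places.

-22.95 percentage points

First mineral: 63.996 g O in 235.086 g formula = 27.22 wt% O.
Second mineral: 47.997 g O in 95.667 g formula = 50.17 wt% O.
27.22% − 50.17% gives a difference of -22.95 percentage points.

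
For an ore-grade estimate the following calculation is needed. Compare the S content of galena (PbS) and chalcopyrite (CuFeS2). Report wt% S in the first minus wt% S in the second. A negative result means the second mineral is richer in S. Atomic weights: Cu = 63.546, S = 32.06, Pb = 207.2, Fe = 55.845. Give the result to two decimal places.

First mineral: 32.060 g S in 239.260 g formula = 13.40 wt% S.
Second mineral: 64.120 g S in 183.511 g formula = 34.94 wt% S.
13.40% − 34.94% gives a difference of -21.54 percentage points.

-21.54 percentage points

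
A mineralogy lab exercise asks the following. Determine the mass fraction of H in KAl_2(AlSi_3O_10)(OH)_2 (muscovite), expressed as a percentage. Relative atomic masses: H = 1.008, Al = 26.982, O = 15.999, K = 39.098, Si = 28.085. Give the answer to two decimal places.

0.51 wt%

Formula mass = 1*39.098 + 3*26.982 + 3*28.085 + 12*15.999 + 2*1.008 = 398.303 g/mol, of which 2.016 g is H.
So H makes up 2.016/398.303 = 0.0051 of the mass, i.e. 0.51%.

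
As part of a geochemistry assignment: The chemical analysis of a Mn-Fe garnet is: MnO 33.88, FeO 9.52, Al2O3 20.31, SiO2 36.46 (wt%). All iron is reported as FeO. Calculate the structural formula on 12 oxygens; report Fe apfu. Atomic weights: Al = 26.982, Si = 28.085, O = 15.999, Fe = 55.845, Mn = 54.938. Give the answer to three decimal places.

0.657 Fe apfu

MnO: 33.88/70.937 = 0.47761 mol → 0.47761 mol Mn, 0.47761 mol O.
FeO: 9.52/71.844 = 0.13251 mol → 0.13251 mol Fe, 0.13251 mol O.
Al2O3: 20.31/101.961 = 0.19919 mol → 0.39838 mol Al, 0.59757 mol O.
SiO2: 36.46/60.083 = 0.60683 mol → 0.60683 mol Si, 1.21366 mol O.
Total oxygen = 2.42135 mol. Normalization factor = 12/2.42135 = 4.95591.
Fe per 12 O = 0.13251 × 4.95591 = 0.657.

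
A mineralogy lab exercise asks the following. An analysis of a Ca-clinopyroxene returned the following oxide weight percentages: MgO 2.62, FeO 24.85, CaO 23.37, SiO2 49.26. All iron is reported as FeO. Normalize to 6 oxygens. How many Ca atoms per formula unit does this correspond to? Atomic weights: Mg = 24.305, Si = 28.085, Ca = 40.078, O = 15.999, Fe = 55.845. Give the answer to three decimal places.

1.013 Ca apfu

2.62 wt% MgO ÷ 40.304 g/mol = 0.06501 mol, giving 0.06501 Mg and 0.06501 O.
24.85 wt% FeO ÷ 71.844 g/mol = 0.34589 mol, giving 0.34589 Fe and 0.34589 O.
23.37 wt% CaO ÷ 56.077 g/mol = 0.41675 mol, giving 0.41675 Ca and 0.41675 O.
49.26 wt% SiO2 ÷ 60.083 g/mol = 0.81987 mol, giving 0.81987 Si and 1.63974 O.
Oxygen sums to 2.46739; scaling by 6/2.46739 = 2.43172 puts the formula on 6 O.
Ca: 0.41675 × 2.43172 = 1.013 atoms per formula unit.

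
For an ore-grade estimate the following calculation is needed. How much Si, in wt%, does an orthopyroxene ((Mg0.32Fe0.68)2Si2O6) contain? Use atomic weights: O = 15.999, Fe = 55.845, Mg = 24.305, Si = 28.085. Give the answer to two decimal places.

23.05 wt%

Molar mass of (Mg0.32Fe0.68)2Si2O6: 0.64*24.305 + 1.36*55.845 + 2*28.085 + 6*15.999 = 243.668 g/mol.
Mass of Si per formula unit: 2 × 28.085 = 56.170 g.
Weight fraction Si = 56.170 / 243.668 = 0.2305.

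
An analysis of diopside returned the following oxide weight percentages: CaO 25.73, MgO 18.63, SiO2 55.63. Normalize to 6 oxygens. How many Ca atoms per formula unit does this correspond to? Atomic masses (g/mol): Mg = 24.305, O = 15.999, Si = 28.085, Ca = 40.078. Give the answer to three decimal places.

0.993 Ca apfu

25.73 wt% CaO ÷ 56.077 g/mol = 0.45883 mol, giving 0.45883 Ca and 0.45883 O.
18.63 wt% MgO ÷ 40.304 g/mol = 0.46224 mol, giving 0.46224 Mg and 0.46224 O.
55.63 wt% SiO2 ÷ 60.083 g/mol = 0.92589 mol, giving 0.92589 Si and 1.85178 O.
Oxygen sums to 2.77285; scaling by 6/2.77285 = 2.16384 puts the formula on 6 O.
Ca: 0.45883 × 2.16384 = 0.993 atoms per formula unit.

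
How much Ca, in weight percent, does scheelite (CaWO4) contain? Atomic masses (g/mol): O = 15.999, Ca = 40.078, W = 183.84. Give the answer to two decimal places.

13.92 weight percent

Molar mass of CaWO4: 1×40.078 + 1×183.84 + 4×15.999 = 287.914 g/mol.
Mass of Ca per formula unit: 1 × 40.078 = 40.078 g.
Weight fraction Ca = 40.078 / 287.914 = 0.1392.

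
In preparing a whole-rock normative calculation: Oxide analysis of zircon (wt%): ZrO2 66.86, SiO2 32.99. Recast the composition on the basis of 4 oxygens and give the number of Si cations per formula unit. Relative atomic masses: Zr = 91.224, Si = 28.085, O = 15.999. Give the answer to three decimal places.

1.006 Si apfu

ZrO2: 66.86/123.222 = 0.54260 mol → 0.54260 mol Zr, 1.08520 mol O.
SiO2: 32.99/60.083 = 0.54907 mol → 0.54907 mol Si, 1.09814 mol O.
Total oxygen = 2.18334 mol. Normalization factor = 4/2.18334 = 1.83206.
Si per 4 O = 0.54907 × 1.83206 = 1.006.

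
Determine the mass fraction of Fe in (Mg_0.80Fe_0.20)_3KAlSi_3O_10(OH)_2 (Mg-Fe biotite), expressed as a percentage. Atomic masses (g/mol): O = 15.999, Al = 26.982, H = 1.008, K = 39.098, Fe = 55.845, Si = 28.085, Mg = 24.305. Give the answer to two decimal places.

7.68 wt%

Molar mass of (Mg_0.80Fe_0.20)_3KAlSi_3O_10(OH)_2: 2.40*24.305 + 0.60*55.845 + 1*39.098 + 1*26.982 + 3*28.085 + 12*15.999 + 2*1.008 = 436.178 g/mol.
Mass of Fe per formula unit: 0.60 × 55.845 = 33.507 g.
Weight fraction Fe = 33.507 / 436.178 = 0.0768.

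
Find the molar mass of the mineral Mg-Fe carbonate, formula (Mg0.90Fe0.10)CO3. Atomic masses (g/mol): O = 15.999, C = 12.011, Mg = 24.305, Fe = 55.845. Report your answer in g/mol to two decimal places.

87.47 g/mol

The formula mass is the sum 0.90×24.305 + 0.10×55.845 + 1×12.011 + 3×15.999.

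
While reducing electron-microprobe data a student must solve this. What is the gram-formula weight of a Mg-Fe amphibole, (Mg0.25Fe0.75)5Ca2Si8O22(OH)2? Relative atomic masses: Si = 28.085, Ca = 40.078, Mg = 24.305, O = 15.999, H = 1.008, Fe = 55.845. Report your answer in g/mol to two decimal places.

930.63 g/mol

The formula mass is the sum 1.25*24.305 + 3.75*55.845 + 2*40.078 + 8*28.085 + 24*15.999 + 2*1.008.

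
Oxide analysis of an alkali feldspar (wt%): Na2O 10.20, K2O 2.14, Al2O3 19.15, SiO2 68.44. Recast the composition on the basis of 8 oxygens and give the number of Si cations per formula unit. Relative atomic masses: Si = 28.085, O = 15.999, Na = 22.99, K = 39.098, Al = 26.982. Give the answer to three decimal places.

3.009 Si apfu

Na2O: 10.20/61.979 = 0.16457 mol → 0.32914 mol Na, 0.16457 mol O.
K2O: 2.14/94.195 = 0.02272 mol → 0.04544 mol K, 0.02272 mol O.
Al2O3: 19.15/101.961 = 0.18782 mol → 0.37564 mol Al, 0.56346 mol O.
SiO2: 68.44/60.083 = 1.13909 mol → 1.13909 mol Si, 2.27818 mol O.
Total oxygen = 3.02893 mol. Normalization factor = 8/3.02893 = 2.64120.
Si per 8 O = 1.13909 × 2.64120 = 3.009.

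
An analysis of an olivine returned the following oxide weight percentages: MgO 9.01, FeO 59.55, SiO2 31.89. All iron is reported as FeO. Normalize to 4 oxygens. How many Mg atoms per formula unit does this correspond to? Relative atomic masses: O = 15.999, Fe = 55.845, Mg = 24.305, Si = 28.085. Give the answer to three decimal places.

MgO (M=40.304): mol = 0.22355; Mg = 0.22355, O = 0.22355.
FeO (M=71.844): mol = 0.82888; Fe = 0.82888, O = 0.82888.
SiO2 (M=60.083): mol = 0.53077; Si = 0.53077, O = 1.06154.
ΣO = 2.11397; factor = 4/ΣO = 1.89217.
Mg apfu = 0.22355 × 1.89217 = 0.423.

0.423 Mg apfu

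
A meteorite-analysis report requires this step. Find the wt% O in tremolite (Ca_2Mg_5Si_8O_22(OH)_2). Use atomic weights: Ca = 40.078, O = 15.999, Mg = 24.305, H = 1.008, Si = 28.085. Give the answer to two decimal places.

47.27 wt%

Formula mass = 2*40.078 + 5*24.305 + 8*28.085 + 24*15.999 + 2*1.008 = 812.353 g/mol, of which 383.976 g is O.
So O makes up 383.976/812.353 = 0.4727 of the mass, i.e. 47.27%.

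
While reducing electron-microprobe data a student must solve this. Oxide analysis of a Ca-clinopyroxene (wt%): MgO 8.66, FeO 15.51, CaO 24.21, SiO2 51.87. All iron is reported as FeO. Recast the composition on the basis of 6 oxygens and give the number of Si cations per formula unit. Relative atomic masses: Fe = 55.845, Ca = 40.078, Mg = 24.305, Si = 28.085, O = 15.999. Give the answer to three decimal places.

2.001 Si apfu

MgO (M=40.304): mol = 0.21487; Mg = 0.21487, O = 0.21487.
FeO (M=71.844): mol = 0.21588; Fe = 0.21588, O = 0.21588.
CaO (M=56.077): mol = 0.43173; Ca = 0.43173, O = 0.43173.
SiO2 (M=60.083): mol = 0.86331; Si = 0.86331, O = 1.72662.
ΣO = 2.58910; factor = 6/ΣO = 2.31741.
Si apfu = 0.86331 × 2.31741 = 2.001.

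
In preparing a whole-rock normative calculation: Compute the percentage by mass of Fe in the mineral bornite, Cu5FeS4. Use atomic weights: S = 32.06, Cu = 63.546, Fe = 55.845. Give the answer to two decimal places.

11.13 wt%

M(Cu5FeS4) = 501.815 g/mol.
Fe contributes 1 × 55.845 = 55.845 g per mole.
55.845/501.815 = 0.1113 → 11.13%.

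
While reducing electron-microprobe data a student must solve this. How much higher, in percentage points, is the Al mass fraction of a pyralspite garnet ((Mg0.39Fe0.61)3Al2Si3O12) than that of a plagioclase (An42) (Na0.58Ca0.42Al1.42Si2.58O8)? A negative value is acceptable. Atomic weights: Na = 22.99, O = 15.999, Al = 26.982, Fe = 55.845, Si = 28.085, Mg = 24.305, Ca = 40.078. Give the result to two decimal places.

-2.54 percentage points

Al in (Mg0.39Fe0.61)3Al2Si3O12: molar mass 460.840 g/mol; 2×26.982 = 53.964 g → 11.71 wt%.
Al in Na0.58Ca0.42Al1.42Si2.58O8: molar mass 268.933 g/mol; 1.42×26.982 = 38.314 g → 14.25 wt%.
Difference = 11.71 − 14.25 = -2.54 percentage points.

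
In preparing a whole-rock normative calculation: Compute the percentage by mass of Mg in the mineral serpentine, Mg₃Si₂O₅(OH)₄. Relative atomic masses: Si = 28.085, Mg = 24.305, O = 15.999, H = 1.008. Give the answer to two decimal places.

26.31 weight percent

M(Mg₃Si₂O₅(OH)₄) = 277.108 g/mol.
Mg contributes 3 × 24.305 = 72.915 g per mole.
72.915/277.108 = 0.2631 → 26.31%.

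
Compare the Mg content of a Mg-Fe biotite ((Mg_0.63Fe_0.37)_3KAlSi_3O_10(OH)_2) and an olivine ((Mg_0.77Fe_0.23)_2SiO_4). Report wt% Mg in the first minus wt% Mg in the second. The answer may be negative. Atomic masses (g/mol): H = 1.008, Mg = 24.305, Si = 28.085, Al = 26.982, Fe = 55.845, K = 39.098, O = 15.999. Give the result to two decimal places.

First mineral: 45.936 g Mg in 452.263 g formula = 10.16 wt% Mg.
Second mineral: 37.430 g Mg in 155.199 g formula = 24.12 wt% Mg.
10.16% − 24.12% gives a difference of -13.96 percentage points.

-13.96 percentage points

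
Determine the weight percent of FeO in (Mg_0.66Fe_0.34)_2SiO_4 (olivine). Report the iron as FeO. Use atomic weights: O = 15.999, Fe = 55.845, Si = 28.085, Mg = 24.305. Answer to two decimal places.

30.13 wt%

Formula mass = 162.138 g/mol.
0.68 Fe → 0.6800 mol FeO per formula unit; M(FeO) = 71.844, so FeO mass = 48.854 g.
48.854/162.138 × 100 = 30.13 wt%.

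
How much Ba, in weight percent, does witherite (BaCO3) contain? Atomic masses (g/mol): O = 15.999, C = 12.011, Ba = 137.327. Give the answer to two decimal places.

69.59 weight percent

Molar mass of BaCO3: 1·137.327 + 1·12.011 + 3·15.999 = 197.335 g/mol.
Mass of Ba per formula unit: 1 × 137.327 = 137.327 g.
Weight fraction Ba = 137.327 / 197.335 = 0.6959.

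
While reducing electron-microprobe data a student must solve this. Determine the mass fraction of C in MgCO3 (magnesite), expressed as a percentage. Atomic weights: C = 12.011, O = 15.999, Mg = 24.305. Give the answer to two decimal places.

14.25 weight percent

Molar mass of MgCO3: 1·24.305 + 1·12.011 + 3·15.999 = 84.313 g/mol.
Mass of C per formula unit: 1 × 12.011 = 12.011 g.
Weight fraction C = 12.011 / 84.313 = 0.1425.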